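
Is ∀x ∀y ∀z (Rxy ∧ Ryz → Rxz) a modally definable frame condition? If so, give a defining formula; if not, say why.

Definable; □p → □□p defines it

This is a Sahlqvist condition; the 4 axiom □p → □□p defines it.
Suppose □p→□□p is valid. Take Rxy, Ryz and set V(p)={w : Rxw}. Then □p at x, so □□p at x, so □p at y, so p at z, i.e. Rxz.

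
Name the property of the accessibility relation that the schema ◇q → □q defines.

partial functionality: ∀x ∀y ∀z (Rxy ∧ Rxz → y = z)

Suppose ◇q→□q is valid. Take Rxy, Rxz and set V(q)={y}. Then ◇q at x, so □q at x, so q at z, i.e. z=y.
The converse is a direct semantic check.
Frame condition: ∀x ∀y ∀z (Rxy ∧ Rxz → y = z).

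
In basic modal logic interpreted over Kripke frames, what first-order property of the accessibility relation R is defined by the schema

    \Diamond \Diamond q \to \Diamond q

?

This schema is equivalent to the 4 axiom □q → □□q.
Its frame correspondent is transitivity — \forall x \forall y \forall z (Rxy \wedge Ryz \to Rxz).

transitivity: \forall x \forall y \forall z (Rxy \wedge Ryz \to Rxz)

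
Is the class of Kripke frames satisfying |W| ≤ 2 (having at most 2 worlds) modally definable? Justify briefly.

Not modally definable

Any modally definable frame class is closed under disjoint unions.
Any modal formula valid on each of 3 disjoint one-world frames is valid on their disjoint union (validity is preserved under disjoint unions). Each one-world frame has |W|=1≤2, but the union has |W|=3.
So no modal formula (or set of formulas) defines exactly the |W|≤2 frames.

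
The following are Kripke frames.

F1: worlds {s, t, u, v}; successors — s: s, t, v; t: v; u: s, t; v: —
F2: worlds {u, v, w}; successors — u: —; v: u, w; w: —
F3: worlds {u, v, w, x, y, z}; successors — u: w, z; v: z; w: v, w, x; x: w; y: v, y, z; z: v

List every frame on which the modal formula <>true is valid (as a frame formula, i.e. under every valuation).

Frame correspondent (Sahlqvist): forall x exists y Rxy — i.e. seriality.
F1: fails — world v has no successor.
F2: fails — world u has no successor.
F3: holds.
Valid on: F3.

F3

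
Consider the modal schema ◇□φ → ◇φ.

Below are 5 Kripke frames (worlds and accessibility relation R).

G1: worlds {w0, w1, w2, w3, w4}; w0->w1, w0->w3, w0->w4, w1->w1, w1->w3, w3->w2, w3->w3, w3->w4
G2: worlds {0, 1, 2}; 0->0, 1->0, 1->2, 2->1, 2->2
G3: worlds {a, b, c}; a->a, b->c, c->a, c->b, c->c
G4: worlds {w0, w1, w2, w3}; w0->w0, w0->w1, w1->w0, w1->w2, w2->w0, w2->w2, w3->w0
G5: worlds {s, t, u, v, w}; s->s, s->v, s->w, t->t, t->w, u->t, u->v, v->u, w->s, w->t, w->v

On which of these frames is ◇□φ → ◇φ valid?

G2, G3, G4

The schema corresponds to a generalized confluence (Geach) condition: ∀x ∀y (xRy → ∃w (yRw ∧ xRw)).
G1: fails — w0Rw4 but no w with w4Rw and w0Rw.
G2: holds.
G3: holds.
G4: holds.
G5: fails — sRv but no w* with vRw* and sRw*.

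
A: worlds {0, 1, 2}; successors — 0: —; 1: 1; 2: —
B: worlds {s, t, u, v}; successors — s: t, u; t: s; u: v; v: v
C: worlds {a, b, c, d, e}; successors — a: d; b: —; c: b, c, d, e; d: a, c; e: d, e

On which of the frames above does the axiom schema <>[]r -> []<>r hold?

The schema corresponds to convergence: forall x forall y forall z (Rxy & Rxz -> exists w (Ryw & Rzw)).
A: condition met.
B: fails — Rsu and Rst but u and t have no common successor.
C: fails — Rcc and Rcb but c and b have no common successor.

A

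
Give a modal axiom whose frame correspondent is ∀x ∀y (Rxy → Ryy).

□(□s → s)

This is shift-reflexivity; the standard corresponding axiom is T□: □(□s → s).
Suppose □(□s→s) is valid. Take Rxy and set V(s)={w : Ryw}. Then at y, □s holds; since □(□s→s) at x, □s→s at y, so s at y, i.e. Ryy.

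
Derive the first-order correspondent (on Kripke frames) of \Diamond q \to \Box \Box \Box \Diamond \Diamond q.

\forall x \forall y \forall z ((xRy \wedge x R^3 z) \to \exists w (y = w \wedge z R^2 w))

This is a Sahlqvist (Geach-type) schema ◇^1□^0q → □^3◇^2q.
Minimal-valuation argument: fix x; take any y with xR^1y and any z with xR^3z. Set V(q) to the set of worlds R-reachable from y in exactly 0 steps. Then □^0q holds at y, so the antecedent holds at x; validity forces ◇^2q at z, giving a w with zR^2w and yR^0w.
First-order correspondent: \forall x \forall y \forall z ((xRy \wedge x R^3 z) \to \exists w (y = w \wedge z R^2 w)).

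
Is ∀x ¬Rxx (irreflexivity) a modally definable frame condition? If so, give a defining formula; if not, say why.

If a class were modally definable it would be closed under surjective bounded morphisms (Goldblatt–Thomason).
The 4-cycle (worlds s,t,u,v with s→t→u→v→s) is irreflexive, and the map sending every world to a single reflexive point • is a surjective bounded morphism (forth: every edge maps to (•,•); back: every world has a successor). So any modal formula valid on the 4-cycle is also valid on the reflexive point, which is not irreflexive.
So no modal formula (or set of formulas) defines exactly the irreflexive frames.

Not modally definable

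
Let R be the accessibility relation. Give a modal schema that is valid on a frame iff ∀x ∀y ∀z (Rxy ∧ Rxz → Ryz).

◇p → □◇p

The condition is the Euclidean property. The 5 schema ◇p → □◇p defines it.
Suppose ◇p→□◇p is valid. Take Rxy, Rxz and set V(p)={y}. Then ◇p at x, so □◇p at x, so ◇p at z, so some w with Rzw has p; w=y, i.e. Rzy. By symmetry of the argument, Ryz.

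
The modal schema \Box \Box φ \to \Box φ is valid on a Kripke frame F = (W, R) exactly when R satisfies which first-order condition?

Density

This is the C4 axiom.
It corresponds to density: \forall x \forall y (Rxy \to \exists z (Rxz \wedge Rzy)).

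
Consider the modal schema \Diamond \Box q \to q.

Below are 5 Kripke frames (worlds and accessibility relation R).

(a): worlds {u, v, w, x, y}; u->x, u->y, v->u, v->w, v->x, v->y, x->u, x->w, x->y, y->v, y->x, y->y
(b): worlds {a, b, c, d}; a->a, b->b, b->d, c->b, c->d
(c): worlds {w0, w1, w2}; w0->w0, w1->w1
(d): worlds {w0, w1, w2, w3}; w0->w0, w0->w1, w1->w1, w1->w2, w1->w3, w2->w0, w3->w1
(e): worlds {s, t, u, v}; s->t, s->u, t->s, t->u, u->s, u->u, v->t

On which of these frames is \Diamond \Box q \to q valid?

This is the axiom for symmetry; its first-order frame correspondent is \forall x \forall y (Rxy \to Ryx).
(a): fails — Rxw but not Rwx.
(b): fails — Rcd but not Rdc.
(c): satisfies the condition.
(d): fails — Rw1w2 but not Rw2w1.
(e): fails — Rvt but not Rtv.

(c)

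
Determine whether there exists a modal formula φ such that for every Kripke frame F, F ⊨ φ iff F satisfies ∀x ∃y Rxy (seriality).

Yes: it is seriality, defined by the D schema □q → ◇q.

Yes — defined by □q → ◇q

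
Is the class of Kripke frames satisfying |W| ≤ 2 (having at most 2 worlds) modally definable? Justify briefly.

Modal frame validity is preserved under disjoint unions.
Any modal formula valid on each of 3 disjoint one-world frames is valid on their disjoint union (validity is preserved under disjoint unions). Each one-world frame has |W|=1≤2, but the union has |W|=3.
So no modal formula (or set of formulas) defines exactly the |W|≤2 frames.

Not modally definable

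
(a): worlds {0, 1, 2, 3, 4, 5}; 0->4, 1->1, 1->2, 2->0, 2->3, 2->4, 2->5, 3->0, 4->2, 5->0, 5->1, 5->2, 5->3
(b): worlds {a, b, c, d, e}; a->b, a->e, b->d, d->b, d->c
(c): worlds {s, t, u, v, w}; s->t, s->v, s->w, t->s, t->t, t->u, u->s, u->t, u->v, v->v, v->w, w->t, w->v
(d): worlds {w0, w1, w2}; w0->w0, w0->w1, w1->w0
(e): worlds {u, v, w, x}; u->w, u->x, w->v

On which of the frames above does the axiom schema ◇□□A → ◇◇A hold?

Frame correspondent (Sahlqvist): ∀x ∀y (xRy → ∃w (yR²w ∧ xR²w)) — i.e. a generalized confluence (Geach) condition.
(a): fails — 0R4 but no w with 4R²w and 0R²w.
(b): fails — aRb but no w with bR²w and aR²w.
(c): ✓.
(d): ✓.
(e): fails — uRw but no t with wR²t and uR²t.
Valid on: (c), (d).

(c), (d)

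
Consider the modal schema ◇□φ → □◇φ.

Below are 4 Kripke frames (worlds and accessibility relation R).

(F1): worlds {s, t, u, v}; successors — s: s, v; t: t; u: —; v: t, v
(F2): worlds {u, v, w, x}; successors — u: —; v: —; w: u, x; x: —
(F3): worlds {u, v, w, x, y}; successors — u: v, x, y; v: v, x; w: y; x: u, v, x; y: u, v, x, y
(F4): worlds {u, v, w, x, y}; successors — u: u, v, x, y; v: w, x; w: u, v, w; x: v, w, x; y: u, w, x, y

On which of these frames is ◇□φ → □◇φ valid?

This is the axiom for convergence; its first-order frame correspondent is ∀x ∀y ∀z (Rxy ∧ Rxz → ∃w (Ryw ∧ Rzw)).
(F1): condition met.
(F2): fails — Rwu and Rwu but u and u have no common successor.
(F3): condition met.
(F4): condition met.
Valid on: (F1), (F3), (F4).

(F1), (F3), (F4)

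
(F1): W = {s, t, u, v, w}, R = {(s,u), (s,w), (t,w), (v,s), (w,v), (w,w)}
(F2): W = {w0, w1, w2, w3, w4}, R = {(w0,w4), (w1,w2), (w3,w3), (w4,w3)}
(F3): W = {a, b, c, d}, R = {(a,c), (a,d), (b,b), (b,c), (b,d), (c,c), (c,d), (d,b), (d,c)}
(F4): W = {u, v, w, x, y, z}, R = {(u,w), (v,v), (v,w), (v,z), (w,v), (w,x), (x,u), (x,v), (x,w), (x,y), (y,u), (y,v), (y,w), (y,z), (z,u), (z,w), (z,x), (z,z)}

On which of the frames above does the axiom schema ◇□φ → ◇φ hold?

The schema corresponds to a generalized confluence (Geach) condition: ∀x ∀y (xRy → ∃w (yRw ∧ xRw)).
(F1): fails — sRu but no w* with uRw* and sRw*.
(F2): fails — w0Rw4 but no w with w4Rw and w0Rw.
(F3): ✓.
(F4): fails — uRw but no t with wRt and uRt.
Valid on: (F3).

(F3)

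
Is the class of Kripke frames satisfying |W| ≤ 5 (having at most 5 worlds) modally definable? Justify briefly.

Modal frame validity is preserved under disjoint unions.
Any modal formula valid on each of 6 disjoint one-world frames is valid on their disjoint union (validity is preserved under disjoint unions). Each one-world frame has |W|=1≤5, but the union has |W|=6.
Hence having at most 5 worlds is not modally definable.

No — not modally definable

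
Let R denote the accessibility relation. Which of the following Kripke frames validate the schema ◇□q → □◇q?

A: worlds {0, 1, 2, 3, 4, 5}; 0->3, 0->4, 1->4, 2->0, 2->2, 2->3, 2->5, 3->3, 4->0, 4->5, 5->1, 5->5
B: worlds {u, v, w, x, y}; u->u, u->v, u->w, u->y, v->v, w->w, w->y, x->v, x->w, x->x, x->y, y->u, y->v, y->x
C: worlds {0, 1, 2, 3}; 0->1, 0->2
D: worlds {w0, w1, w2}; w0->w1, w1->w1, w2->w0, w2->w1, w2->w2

This is the axiom for convergence; its first-order frame correspondent is ∀x ∀y ∀z (Rxy ∧ Rxz → ∃w (Ryw ∧ Rzw)).
A: fails — R04 and R03 but 4 and 3 have no common successor.
B: fails — Ruv and Ruw but v and w have no common successor.
C: fails — R01 and R01 but 1 and 1 have no common successor.
D: satisfies the condition.

D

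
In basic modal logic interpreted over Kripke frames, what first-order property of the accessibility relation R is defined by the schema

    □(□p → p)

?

Suppose □(□p→p) is valid. Take Rxy and set V(p)={w : Ryw}. Then at y, □p holds; since □(□p→p) at x, □p→p at y, so p at y, i.e. Ryy.
Conversely, any frame satisfying ∀x ∀y (Rxy → Ryy) validates the schema.
So the correspondent is shift-reflexivity.

Shift-reflexivity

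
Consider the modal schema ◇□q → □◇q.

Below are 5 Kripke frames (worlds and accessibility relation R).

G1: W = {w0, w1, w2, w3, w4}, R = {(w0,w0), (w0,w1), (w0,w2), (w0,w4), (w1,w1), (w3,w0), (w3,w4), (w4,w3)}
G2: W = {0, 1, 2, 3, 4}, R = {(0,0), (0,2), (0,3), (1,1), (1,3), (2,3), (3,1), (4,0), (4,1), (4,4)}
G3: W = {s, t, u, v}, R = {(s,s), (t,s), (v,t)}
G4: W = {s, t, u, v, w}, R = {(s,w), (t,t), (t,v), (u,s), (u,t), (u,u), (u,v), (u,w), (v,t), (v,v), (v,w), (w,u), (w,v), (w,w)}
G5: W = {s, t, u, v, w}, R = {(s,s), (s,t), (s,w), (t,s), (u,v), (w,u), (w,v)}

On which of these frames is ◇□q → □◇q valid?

G3

Frame correspondent (Sahlqvist): ∀x ∀y ∀z (Rxy ∧ Rxz → ∃w (Ryw ∧ Rzw)) — i.e. convergence.
G1: fails — Rw0w4 and Rw0w1 but w4 and w1 have no common successor.
G2: fails — R00 and R03 but 0 and 3 have no common successor.
G3: satisfies the condition.
G4: fails — Rut and Rus but t and s have no common successor.
G5: fails — Rsw and Rss but w and s have no common successor.
Valid on: G3.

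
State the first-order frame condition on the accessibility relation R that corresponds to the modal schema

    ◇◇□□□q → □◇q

∀x ∀y ∀z ((xR²y ∧ xRz) → ∃w (yR³w ∧ zRw))

This is a Sahlqvist (Geach-type) schema ◇^2□^3q → □^1◇^1q.
Minimal-valuation argument: fix x; take any y with xR^2y and any z with xR^1z. Set V(q) to the set of worlds R-reachable from y in exactly 3 steps. Then □^3q holds at y, so the antecedent holds at x; validity forces ◇^1q at z, giving a w with zR^1w and yR^3w.
First-order correspondent: ∀x ∀y ∀z ((xR²y ∧ xRz) → ∃w (yR³w ∧ zRw)).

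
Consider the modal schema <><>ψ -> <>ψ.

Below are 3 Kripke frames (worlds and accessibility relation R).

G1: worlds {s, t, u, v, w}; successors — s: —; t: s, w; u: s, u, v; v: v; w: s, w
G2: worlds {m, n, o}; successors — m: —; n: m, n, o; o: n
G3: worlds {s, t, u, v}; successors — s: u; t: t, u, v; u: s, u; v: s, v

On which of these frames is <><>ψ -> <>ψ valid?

G1

The schema corresponds to transitivity: forall x forall y forall z (Rxy & Ryz -> Rxz).
G1: ✓.
G2: fails — Ron and Rnm but not Rom.
G3: fails — Rtv and Rvs but not Rts.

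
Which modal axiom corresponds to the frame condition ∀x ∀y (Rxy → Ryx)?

p → □◇p

A defining formula is p → □◇p (the B axiom).
Suppose p→□◇p is valid. Take Rxy and set V(p)={x}. Then p at x, so □◇p at x, so ◇p at y, so some z with Ryz has p; z=x, i.e. Ryx.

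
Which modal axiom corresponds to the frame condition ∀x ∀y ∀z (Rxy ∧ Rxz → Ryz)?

◇s → □◇s

A defining formula is ◇s → □◇s (the 5 axiom).
Suppose ◇s→□◇s is valid. Take Rxy, Rxz and set V(s)={y}. Then ◇s at x, so □◇s at x, so ◇s at z, so some w with Rzw has s; w=y, i.e. Rzy. By symmetry of the argument, Ryz.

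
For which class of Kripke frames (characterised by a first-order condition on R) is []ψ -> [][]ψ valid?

Transitivity

Suppose □ψ→□□ψ is valid. Take Rxy, Ryz and set V(ψ)={w : Rxw}. Then □ψ at x, so □□ψ at x, so □ψ at y, so ψ at z, i.e. Rxz.
The converse is a direct semantic check.
So the correspondent is transitivity.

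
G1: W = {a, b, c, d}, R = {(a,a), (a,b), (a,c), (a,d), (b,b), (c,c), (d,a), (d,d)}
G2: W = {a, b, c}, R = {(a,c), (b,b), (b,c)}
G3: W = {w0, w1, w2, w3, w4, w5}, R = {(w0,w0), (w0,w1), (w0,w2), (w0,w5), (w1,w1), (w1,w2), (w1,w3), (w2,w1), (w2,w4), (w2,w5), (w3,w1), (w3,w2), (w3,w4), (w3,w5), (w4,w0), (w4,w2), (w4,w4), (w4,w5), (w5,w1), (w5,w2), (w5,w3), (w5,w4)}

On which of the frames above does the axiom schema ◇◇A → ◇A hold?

G2

This is the axiom for a generalized confluence (Geach) condition; its first-order frame correspondent is ∀x ∀y (xR²y → ∃w (y = w ∧ xRw)).
G1: fails — dR²b but no w with b=w and dRw.
G2: satisfies the condition.
G3: fails — w0R²w3 but no w with w3=w and w0Rw.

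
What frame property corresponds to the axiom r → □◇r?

Suppose r→□◇r is valid. Take Rxy and set V(r)={x}. Then r at x, so □◇r at x, so ◇r at y, so some z with Ryz has r; z=x, i.e. Ryx.

Symmetry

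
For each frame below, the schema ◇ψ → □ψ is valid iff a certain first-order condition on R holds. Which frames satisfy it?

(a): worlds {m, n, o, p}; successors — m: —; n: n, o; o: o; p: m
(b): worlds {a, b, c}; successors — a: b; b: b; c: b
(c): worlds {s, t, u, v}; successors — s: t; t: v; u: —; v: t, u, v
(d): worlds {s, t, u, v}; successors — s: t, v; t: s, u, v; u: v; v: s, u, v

The schema corresponds to partial functionality: ∀x ∀y ∀z (Rxy ∧ Rxz → y = z).
(a): fails — n sees both n and o.
(b): holds.
(c): fails — v sees both t and u.
(d): fails — s sees both t and v.
Valid on: (b).

(b)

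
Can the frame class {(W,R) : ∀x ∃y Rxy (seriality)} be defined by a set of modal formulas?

Yes — defined by □q → ◇q

Yes: it is seriality, defined by the D schema □q → ◇q.
Suppose □q→◇q is valid. At any x set V(q)=W. Then □q at x, so ◇q at x, so x has a successor.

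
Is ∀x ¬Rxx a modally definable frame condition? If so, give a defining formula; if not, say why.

Any modally definable frame class is closed under surjective bounded morphisms.
The 2-cycle (worlds s,t with s→t→s) is irreflexive, and the map sending every world to a single reflexive point • is a surjective bounded morphism (forth: every edge maps to (•,•); back: every world has a successor). So any modal formula valid on the 2-cycle is also valid on the reflexive point, which is not irreflexive.
So no modal formula (or set of formulas) defines exactly the irreflexive frames.

No — not modally definable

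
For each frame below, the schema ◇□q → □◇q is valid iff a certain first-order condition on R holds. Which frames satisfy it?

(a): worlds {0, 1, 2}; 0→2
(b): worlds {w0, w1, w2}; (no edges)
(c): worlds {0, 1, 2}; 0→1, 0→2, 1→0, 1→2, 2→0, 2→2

(b), (c)

Frame correspondent (Sahlqvist): ∀x ∀y ∀z (Rxy ∧ Rxz → ∃w (Ryw ∧ Rzw)) — i.e. convergence.
(a): fails — R02 and R02 but 2 and 2 have no common successor.
(b): condition met.
(c): condition met.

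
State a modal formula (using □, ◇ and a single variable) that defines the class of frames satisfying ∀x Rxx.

□ψ → ψ

This is reflexivity; the standard corresponding axiom is T: □ψ → ψ.
Suppose □ψ→ψ is valid. At any x set V(ψ)={w : Rxw}. Then □ψ holds at x, so ψ holds at x, i.e. Rxx.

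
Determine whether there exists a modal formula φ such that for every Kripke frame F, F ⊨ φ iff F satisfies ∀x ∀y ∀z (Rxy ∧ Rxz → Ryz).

Yes: it is the Euclidean property, defined by the 5 schema ◇q → □◇q.
Suppose ◇q→□◇q is valid. Take Rxy, Rxz and set V(q)={y}. Then ◇q at x, so □◇q at x, so ◇q at z, so some w with Rzw has q; w=y, i.e. Rzy. By symmetry of the argument, Ryz.

Yes, by ◇q → □◇q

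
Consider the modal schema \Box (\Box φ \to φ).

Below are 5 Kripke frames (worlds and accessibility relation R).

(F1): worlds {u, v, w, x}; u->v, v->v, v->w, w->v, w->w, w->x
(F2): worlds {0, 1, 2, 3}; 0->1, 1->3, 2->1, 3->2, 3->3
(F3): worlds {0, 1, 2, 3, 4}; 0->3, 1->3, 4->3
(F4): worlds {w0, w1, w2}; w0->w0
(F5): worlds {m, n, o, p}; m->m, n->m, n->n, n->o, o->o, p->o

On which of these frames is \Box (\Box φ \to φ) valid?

(F4), (F5)

The schema corresponds to shift-reflexivity: \forall x \forall y (Rxy \to Ryy).
(F1): fails — Rwx but not Rxx.
(F2): fails — R32 but not R22.
(F3): fails — R43 but not R33.
(F4): ✓.
(F5): ✓.
Valid on: (F4), (F5).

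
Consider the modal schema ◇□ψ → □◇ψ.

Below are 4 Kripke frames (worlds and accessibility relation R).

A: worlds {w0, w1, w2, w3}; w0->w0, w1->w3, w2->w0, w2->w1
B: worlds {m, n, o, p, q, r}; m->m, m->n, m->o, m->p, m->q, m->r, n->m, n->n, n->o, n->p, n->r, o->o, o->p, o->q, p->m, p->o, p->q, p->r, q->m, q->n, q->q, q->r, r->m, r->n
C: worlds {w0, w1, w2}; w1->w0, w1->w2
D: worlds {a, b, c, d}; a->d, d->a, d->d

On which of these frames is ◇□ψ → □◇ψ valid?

Frame correspondent (Sahlqvist): ∀x ∀y ∀z (Rxy ∧ Rxz → ∃w (Ryw ∧ Rzw)) — i.e. convergence.
A: fails — Rw1w3 and Rw1w3 but w3 and w3 have no common successor.
B: fails — Rmr and Rmo but r and o have no common successor.
C: fails — Rw1w2 and Rw1w2 but w2 and w2 have no common successor.
D: satisfies the condition.

D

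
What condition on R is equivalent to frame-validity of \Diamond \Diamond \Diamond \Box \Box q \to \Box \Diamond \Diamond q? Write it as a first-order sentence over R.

This is a Sahlqvist (Geach-type) schema ◇^3□^2q → □^1◇^2q.
Minimal-valuation argument: fix x; take any y with xR^3y and any z with xR^1z. Set V(q) to the set of worlds R-reachable from y in exactly 2 steps. Then □^2q holds at y, so the antecedent holds at x; validity forces ◇^2q at z, giving a w with zR^2w and yR^2w.
First-order correspondent: \forall x \forall y \forall z ((x R^3 y \wedge xRz) \to \exists w (y R^2 w \wedge z R^2 w)).

\forall x \forall y \forall z ((x R^3 y \wedge xRz) \to \exists w (y R^2 w \wedge z R^2 w))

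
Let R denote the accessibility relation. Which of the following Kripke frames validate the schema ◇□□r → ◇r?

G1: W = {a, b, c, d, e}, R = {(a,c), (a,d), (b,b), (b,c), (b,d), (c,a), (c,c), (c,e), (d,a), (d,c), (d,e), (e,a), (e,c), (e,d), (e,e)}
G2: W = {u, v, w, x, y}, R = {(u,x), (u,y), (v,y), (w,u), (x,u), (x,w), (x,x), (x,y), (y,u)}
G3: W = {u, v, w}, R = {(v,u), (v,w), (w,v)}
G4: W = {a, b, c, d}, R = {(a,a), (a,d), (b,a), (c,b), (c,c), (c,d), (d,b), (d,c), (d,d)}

The schema corresponds to a generalized confluence (Geach) condition: ∀x ∀y (xRy → ∃w (yR²w ∧ xRw)).
G1: satisfies the condition.
G2: satisfies the condition.
G3: fails — vRu but no t with uR²t and vRt.
G4: satisfies the condition.
Valid on: G1, G2, G4.

G1, G2, G4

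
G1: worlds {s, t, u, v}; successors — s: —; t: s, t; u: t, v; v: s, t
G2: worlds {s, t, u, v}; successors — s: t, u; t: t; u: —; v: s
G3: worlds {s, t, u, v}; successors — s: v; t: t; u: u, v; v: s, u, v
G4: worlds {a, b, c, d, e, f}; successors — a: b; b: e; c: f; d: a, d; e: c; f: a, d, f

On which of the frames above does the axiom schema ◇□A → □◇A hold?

G3

Frame correspondent (Sahlqvist): ∀x ∀y ∀z (Rxy ∧ Rxz → ∃w (Ryw ∧ Rzw)) — i.e. convergence.
G1: fails — Rts and Rts but s and s have no common successor.
G2: fails — Rsu and Rsu but u and u have no common successor.
G3: ✓.
G4: fails — Rdd and Rda but d and a have no common successor.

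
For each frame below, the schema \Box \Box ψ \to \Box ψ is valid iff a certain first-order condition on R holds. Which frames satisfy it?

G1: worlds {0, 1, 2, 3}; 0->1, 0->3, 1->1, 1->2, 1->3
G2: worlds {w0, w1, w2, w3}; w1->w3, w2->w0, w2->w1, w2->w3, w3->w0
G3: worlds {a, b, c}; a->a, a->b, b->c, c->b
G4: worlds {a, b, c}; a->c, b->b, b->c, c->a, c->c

G1, G4

Frame correspondent (Sahlqvist): \forall x \forall y (Rxy \to \exists z (Rxz \wedge Rzy)) — i.e. density.
G1: ✓.
G2: fails — Rw3w0 but no z with Rw3z and Rzw0.
G3: fails — Rbc but no z with Rbz and Rzc.
G4: ✓.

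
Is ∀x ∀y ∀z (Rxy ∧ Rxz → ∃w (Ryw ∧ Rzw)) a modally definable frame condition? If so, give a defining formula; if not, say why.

Definable; ◇□p → □◇p defines it

This is a Sahlqvist condition; the .2 axiom ◇□p → □◇p defines it.
Suppose ◇□p→□◇p is valid. Take Rxy, Rxz and set V(p)={w : Ryw}. Then □p at y so ◇□p at x, so □◇p at x, so ◇p at z, giving w with Rzw and Ryw.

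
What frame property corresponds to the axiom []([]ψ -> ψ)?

shift-reflexivity: forall x forall y (Rxy -> Ryy)

This is the T□ axiom.
Its frame correspondent is shift-reflexivity — forall x forall y (Rxy -> Ryy).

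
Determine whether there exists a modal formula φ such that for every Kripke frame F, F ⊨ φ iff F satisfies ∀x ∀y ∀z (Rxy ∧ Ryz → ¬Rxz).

No

Any modally definable frame class is closed under surjective bounded morphisms.
The 7-cycle (worlds s,t,u,v,w,x,y with s→t→u→v→w→x→y→s) is intransitive. Mapping every world to a single reflexive point • is a surjective bounded morphism; the reflexive point is not intransitive (R••∧R•• but R••).
Hence intransitivity is not modally definable.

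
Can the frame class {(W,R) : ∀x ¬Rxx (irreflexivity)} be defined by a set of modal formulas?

Modal frame validity is preserved under surjective bounded morphisms.
The 4-cycle (worlds a,b,c,d with a→b→c→d→a) is irreflexive, and the map sending every world to a single reflexive point • is a surjective bounded morphism (forth: every edge maps to (•,•); back: every world has a successor). So any modal formula valid on the 4-cycle is also valid on the reflexive point, which is not irreflexive.
So the class is not modally definable.

Not modally definable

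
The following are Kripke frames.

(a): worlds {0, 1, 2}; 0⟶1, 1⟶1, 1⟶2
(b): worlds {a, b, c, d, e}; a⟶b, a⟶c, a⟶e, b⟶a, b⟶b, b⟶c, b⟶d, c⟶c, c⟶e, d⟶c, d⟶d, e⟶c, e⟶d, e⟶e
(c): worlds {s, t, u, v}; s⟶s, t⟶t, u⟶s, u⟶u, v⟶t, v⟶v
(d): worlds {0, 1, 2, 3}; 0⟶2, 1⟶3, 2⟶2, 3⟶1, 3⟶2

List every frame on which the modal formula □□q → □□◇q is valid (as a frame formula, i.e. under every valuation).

This is the axiom for a generalized confluence (Geach) condition; its first-order frame correspondent is ∀x ∀z (xR²z → ∃w (xR²w ∧ zRw)).
(a): fails — 0R²2 but no w with 0R²w and 2Rw.
(b): holds.
(c): holds.
(d): fails — 1R²1 but no w with 1R²w and 1Rw.

(b), (c)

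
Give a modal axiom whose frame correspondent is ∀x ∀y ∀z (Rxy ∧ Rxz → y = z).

◇p → □p

This is partial functionality; the standard corresponding axiom is CD: ◇p → □p.
Suppose ◇p→□p is valid. Take Rxy, Rxz and set V(p)={y}. Then ◇p at x, so □p at x, so p at z, i.e. z=y.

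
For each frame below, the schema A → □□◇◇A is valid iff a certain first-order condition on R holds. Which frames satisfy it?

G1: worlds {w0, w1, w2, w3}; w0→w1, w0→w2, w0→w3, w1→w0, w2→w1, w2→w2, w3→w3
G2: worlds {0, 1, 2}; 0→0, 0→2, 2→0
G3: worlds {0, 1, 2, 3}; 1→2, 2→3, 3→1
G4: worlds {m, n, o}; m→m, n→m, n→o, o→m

G2

This is the axiom for a generalized confluence (Geach) condition; its first-order frame correspondent is ∀x ∀z (xR²z → ∃w (x = w ∧ zR²w)).
G1: fails — w0R²w1 but no w with w0=w and w1R²w.
G2: condition met.
G3: fails — 1R²3 but no w with 1=w and 3R²w.
G4: fails — nR²m but no w with n=w and mR²w.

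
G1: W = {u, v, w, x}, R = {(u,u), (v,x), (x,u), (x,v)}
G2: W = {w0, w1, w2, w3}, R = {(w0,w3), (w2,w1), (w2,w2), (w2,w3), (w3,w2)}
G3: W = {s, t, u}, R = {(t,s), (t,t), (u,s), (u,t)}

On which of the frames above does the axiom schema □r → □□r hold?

G3

The schema corresponds to transitivity: ∀x ∀y ∀z (Rxy ∧ Ryz → Rxz).
G1: fails — Rvx and Rxu but not Rvu.
G2: fails — Rw3w2 and Rw2w1 but not Rw3w1.
G3: condition met.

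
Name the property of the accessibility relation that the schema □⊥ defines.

Emptiness of R

□⊥ is valid iff no world has any successor (otherwise □⊥ fails at any world with one).
The converse is a direct semantic check.
So the correspondent is emptiness of R.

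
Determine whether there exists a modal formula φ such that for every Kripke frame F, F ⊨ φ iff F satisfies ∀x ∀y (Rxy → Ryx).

Definable; q → □◇q defines it

The condition is symmetry. A defining modal formula is q → □◇q.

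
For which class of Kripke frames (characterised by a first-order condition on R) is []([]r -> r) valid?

shift-reflexivity: forall x forall y (Rxy -> Ryy)

Suppose □(□r→r) is valid. Take Rxy and set V(r)={w : Ryw}. Then at y, □r holds; since □(□r→r) at x, □r→r at y, so r at y, i.e. Ryy.
Conversely, any frame satisfying forall x forall y (Rxy -> Ryy) validates the schema.
Frame condition: forall x forall y (Rxy -> Ryy).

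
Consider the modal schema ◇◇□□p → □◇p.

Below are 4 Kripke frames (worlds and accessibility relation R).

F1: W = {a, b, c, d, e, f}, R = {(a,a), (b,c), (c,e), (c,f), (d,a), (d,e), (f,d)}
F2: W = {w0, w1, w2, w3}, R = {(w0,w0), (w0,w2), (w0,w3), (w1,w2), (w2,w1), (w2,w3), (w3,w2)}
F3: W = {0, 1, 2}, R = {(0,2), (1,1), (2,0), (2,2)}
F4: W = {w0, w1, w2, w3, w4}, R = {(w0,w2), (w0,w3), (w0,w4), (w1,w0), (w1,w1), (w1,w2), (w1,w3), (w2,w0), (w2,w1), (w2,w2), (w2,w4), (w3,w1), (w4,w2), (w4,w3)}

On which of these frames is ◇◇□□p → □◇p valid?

F3, F4

Frame correspondent (Sahlqvist): ∀x ∀y ∀z ((xR²y ∧ xRz) → ∃w (yR²w ∧ zRw)) — i.e. a generalized confluence (Geach) condition.
F1: fails — bR²e, bRc but no w with eR²w and cRw.
F2: fails — w0R²w1, w0Rw3 but no w with w1R²w and w3Rw.
F3: satisfies the condition.
F4: satisfies the condition.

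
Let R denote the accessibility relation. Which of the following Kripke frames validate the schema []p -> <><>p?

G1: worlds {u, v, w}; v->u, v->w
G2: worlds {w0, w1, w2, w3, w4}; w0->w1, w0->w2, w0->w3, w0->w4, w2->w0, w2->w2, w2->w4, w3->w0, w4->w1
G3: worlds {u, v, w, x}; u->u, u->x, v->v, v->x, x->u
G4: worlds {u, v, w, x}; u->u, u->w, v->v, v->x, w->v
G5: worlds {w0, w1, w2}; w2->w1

none

This is the axiom for a generalized confluence (Geach) condition; its first-order frame correspondent is forall x exists w (xRw & x R^2 w).
G1: fails — at u but no t with uRt and uR²t.
G2: fails — at w1 but no w with w1Rw and w1R²w.
G3: fails — at w but no t with wRt and wR²t.
G4: fails — at x but no t with xRt and xR²t.
G5: fails — at w0 but no w with w0Rw and w0R²w.
Valid on no frame.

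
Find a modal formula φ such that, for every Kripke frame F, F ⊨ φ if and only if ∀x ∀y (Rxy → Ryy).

This is shift-reflexivity; the standard corresponding axiom is T□: □(□r → r).

□(□r → r)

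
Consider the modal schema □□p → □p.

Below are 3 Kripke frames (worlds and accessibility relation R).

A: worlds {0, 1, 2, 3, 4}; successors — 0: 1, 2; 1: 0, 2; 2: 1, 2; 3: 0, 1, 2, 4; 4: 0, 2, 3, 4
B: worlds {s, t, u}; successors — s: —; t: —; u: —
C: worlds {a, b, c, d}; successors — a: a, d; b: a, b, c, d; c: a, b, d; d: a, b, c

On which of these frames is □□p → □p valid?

Frame correspondent (Sahlqvist): ∀x ∀y (Rxy → ∃z (Rxz ∧ Rzy)) — i.e. density.
A: fails — R10 but no z with R1z and Rz0.
B: condition met.
C: condition met.
Valid on: B, C.

B, C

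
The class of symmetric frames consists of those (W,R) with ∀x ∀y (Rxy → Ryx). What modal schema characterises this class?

ψ → □◇ψ

A defining formula is ψ → □◇ψ (the B axiom).
Suppose ψ→□◇ψ is valid. Take Rxy and set V(ψ)={x}. Then ψ at x, so □◇ψ at x, so ◇ψ at y, so some z with Ryz has ψ; z=x, i.e. Ryx.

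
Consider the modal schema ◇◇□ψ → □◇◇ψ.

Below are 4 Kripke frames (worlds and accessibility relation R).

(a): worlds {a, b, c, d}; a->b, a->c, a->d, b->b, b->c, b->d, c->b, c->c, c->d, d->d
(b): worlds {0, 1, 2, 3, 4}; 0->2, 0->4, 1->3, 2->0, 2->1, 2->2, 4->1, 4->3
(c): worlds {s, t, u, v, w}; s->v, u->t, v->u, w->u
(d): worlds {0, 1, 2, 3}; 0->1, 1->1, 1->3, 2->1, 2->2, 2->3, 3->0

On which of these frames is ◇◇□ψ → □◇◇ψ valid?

Frame correspondent (Sahlqvist): ∀x ∀y ∀z ((xR²y ∧ xRz) → ∃w (yRw ∧ zR²w)) — i.e. a generalized confluence (Geach) condition.
(a): satisfies the condition.
(b): fails — 0R²0, 0R4 but no w with 0Rw and 4R²w.
(c): fails — vR²t, vRu but no w* with tRw* and uR²w*.
(d): fails — 1R²3, 1R3 but no w with 3Rw and 3R²w.

(a)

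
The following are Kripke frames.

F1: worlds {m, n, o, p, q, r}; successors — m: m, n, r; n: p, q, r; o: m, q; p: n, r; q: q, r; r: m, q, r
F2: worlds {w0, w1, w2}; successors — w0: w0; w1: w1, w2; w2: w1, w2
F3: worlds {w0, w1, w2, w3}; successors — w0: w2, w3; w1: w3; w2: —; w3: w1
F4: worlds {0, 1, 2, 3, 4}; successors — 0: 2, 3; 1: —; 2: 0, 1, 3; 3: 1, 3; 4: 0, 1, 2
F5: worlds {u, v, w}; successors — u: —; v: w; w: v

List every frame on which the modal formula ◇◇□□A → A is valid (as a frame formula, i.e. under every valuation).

The schema corresponds to a generalized confluence (Geach) condition: ∀x ∀y (xR²y → ∃w (yR²w ∧ x = w)).
F1: fails — nR²q but no w with qR²w and n=w.
F2: ✓.
F3: fails — w0R²w1 but no w with w1R²w and w0=w.
F4: fails — 0R²1 but no w with 1R²w and 0=w.
F5: ✓.

F2, F5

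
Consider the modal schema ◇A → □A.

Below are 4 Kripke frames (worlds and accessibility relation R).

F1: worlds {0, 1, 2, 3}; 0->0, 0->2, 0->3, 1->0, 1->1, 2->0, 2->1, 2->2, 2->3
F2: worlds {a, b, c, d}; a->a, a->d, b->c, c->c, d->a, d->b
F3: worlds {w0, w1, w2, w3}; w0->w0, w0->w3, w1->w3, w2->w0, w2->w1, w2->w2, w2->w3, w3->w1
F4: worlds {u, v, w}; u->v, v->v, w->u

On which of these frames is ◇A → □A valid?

F4

The schema corresponds to partial functionality: ∀x ∀y ∀z (Rxy ∧ Rxz → y = z).
F1: fails — 0 sees both 0 and 2.
F2: fails — a sees both a and d.
F3: fails — w0 sees both w0 and w3.
F4: ✓.
Valid on: F4.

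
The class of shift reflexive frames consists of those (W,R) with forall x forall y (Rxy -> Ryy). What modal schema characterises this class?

□(□ψ → ψ)

A defining formula is □(□ψ → ψ) (the T□ axiom).
Suppose □(□ψ→ψ) is valid. Take Rxy and set V(ψ)={w : Ryw}. Then at y, □ψ holds; since □(□ψ→ψ) at x, □ψ→ψ at y, so ψ at y, i.e. Ryy.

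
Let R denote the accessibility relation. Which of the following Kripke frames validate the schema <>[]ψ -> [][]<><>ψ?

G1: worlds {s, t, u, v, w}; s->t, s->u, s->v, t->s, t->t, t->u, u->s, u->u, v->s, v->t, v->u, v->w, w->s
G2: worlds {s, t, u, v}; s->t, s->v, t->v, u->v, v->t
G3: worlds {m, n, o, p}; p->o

G1, G3

The schema corresponds to a generalized confluence (Geach) condition: forall x forall y forall z ((xRy & x R^2 z) -> exists w (yRw & z R^2 w)).
G1: condition met.
G2: fails — sRt, sR²t but no w with tRw and tR²w.
G3: condition met.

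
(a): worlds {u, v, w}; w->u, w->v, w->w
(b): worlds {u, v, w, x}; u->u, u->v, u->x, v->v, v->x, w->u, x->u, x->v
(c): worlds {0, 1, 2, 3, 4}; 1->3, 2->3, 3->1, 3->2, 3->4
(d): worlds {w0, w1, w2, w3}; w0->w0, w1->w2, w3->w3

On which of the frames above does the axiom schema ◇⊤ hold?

Frame correspondent (Sahlqvist): ∀x ∃y Rxy — i.e. seriality.
(a): fails — world u has no successor.
(b): satisfies the condition.
(c): fails — world 0 has no successor.
(d): fails — world w2 has no successor.
Valid on: (b).

(b)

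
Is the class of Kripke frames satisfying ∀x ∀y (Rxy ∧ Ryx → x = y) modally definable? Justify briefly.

No

Any modally definable frame class is closed under surjective bounded morphisms.
The 8-cycle (worlds w0,w1,w2,w3,w4,w5,w6,w7 with w0→w1→w2→w3→w4→w5→w6→w7→w0) is antisymmetric. Sending even-indexed worlds to s and odd-indexed worlds to t is a surjective bounded morphism onto the two-world frame with s↔t, which is not antisymmetric.
Hence antisymmetry is not modally definable.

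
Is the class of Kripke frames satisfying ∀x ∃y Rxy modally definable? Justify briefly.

Yes — defined by □r → ◇r

Yes: it is seriality, defined by the D schema □r → ◇r.
Suppose □r→◇r is valid. At any x set V(r)=W. Then □r at x, so ◇r at x, so x has a successor.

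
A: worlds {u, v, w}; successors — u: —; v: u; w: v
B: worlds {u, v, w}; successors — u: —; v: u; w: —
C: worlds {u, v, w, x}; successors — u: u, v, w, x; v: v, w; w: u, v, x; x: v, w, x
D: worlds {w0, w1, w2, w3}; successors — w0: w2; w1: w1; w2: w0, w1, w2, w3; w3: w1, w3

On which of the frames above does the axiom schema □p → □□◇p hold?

B, C

Frame correspondent (Sahlqvist): ∀x ∀z (xR²z → ∃w (xRw ∧ zRw)) — i.e. a generalized confluence (Geach) condition.
A: fails — wR²u but no t with wRt and uRt.
B: satisfies the condition.
C: satisfies the condition.
D: fails — w0R²w1 but no w with w0Rw and w1Rw.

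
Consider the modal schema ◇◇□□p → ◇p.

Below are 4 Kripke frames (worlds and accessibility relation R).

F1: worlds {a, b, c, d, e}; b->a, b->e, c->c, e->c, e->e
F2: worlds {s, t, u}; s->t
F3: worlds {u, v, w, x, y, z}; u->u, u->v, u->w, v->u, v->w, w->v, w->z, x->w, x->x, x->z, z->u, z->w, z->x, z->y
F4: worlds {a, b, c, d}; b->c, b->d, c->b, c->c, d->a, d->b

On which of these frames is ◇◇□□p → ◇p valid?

F2

This is the axiom for a generalized confluence (Geach) condition; its first-order frame correspondent is ∀x ∀y (xR²y → ∃w (yR²w ∧ xRw)).
F1: fails — bR²c but no w with cR²w and bRw.
F2: ✓.
F3: fails — wR²w but no t with wR²t and wRt.
F4: fails — bR²a but no w with aR²w and bRw.
Valid on: F2.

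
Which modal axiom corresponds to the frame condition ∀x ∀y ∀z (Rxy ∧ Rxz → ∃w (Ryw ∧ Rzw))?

◇□ψ → □◇ψ

A defining formula is ◇□ψ → □◇ψ (the .2 axiom).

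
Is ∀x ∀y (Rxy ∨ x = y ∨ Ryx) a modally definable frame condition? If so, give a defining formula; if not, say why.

Not definable by any modal formula

Modal frame validity is preserved under disjoint unions.
Take 2 disjoint single-world reflexive frames: each is trivially connected, but their disjoint union has 2 worlds with no edge between distinct components, so it is not connected.
Hence connectedness of R is not modally definable.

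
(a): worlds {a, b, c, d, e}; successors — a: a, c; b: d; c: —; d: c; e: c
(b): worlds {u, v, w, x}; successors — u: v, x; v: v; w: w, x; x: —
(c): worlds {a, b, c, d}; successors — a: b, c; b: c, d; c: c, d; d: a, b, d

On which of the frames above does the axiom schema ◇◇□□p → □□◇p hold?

(c)

The schema corresponds to a generalized confluence (Geach) condition: ∀x ∀y ∀z ((xR²y ∧ xR²z) → ∃w (yR²w ∧ zRw)).
(a): fails — aR²a, aR²c but no w with aR²w and cRw.
(b): fails — wR²w, wR²x but no t with wR²t and xRt.
(c): ✓.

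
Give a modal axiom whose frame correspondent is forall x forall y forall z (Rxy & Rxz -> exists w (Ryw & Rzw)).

◇□ψ → □◇ψ

The condition is convergence. The .2 schema ◇□ψ → □◇ψ defines it.
Suppose ◇□ψ→□◇ψ is valid. Take Rxy, Rxz and set V(ψ)={w : Ryw}. Then □ψ at y so ◇□ψ at x, so □◇ψ at x, so ◇ψ at z, giving w with Rzw and Ryw.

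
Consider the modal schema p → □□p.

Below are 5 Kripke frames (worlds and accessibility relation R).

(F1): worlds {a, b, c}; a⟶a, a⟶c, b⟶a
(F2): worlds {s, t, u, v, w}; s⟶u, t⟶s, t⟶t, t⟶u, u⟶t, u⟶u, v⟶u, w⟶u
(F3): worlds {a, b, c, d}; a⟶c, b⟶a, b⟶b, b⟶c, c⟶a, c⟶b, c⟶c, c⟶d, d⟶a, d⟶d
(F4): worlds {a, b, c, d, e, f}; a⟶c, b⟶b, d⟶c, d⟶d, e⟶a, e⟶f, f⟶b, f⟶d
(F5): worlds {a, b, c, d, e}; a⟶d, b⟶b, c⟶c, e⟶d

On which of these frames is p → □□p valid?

This is the axiom for a generalized confluence (Geach) condition; its first-order frame correspondent is ∀x ∀z (xR²z → ∃w (x = w ∧ z = w)).
(F1): fails — aR²c but a ≠ c.
(F2): fails — sR²t but s ≠ t.
(F3): fails — aR²b but a ≠ b.
(F4): fails — dR²c but d ≠ c.
(F5): satisfies the condition.

(F5)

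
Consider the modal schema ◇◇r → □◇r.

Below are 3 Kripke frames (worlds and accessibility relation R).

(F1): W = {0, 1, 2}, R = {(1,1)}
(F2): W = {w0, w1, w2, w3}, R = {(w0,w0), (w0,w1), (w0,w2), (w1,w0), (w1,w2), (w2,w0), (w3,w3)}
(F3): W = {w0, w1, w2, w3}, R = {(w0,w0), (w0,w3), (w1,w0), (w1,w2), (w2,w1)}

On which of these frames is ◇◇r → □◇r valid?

Frame correspondent (Sahlqvist): ∀x ∀y ∀z ((xR²y ∧ xRz) → ∃w (y = w ∧ zRw)) — i.e. a generalized confluence (Geach) condition.
(F1): condition met.
(F2): fails — w0R²w1, w0Rw1 but no w with w1=w and w1Rw.
(F3): fails — w0R²w0, w0Rw3 but no w with w0=w and w3Rw.

(F1)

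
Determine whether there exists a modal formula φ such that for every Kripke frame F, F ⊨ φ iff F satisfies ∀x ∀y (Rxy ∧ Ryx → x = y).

No

If a class were modally definable it would be closed under surjective bounded morphisms (Goldblatt–Thomason).
The 6-cycle (worlds 0,1,2,3,4,5 with 0→1→2→3→4→5→0) is antisymmetric. Sending even-indexed worlds to • and odd-indexed worlds to ∘ is a surjective bounded morphism onto the two-world frame with •↔∘, which is not antisymmetric.
Hence antisymmetry is not modally definable.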